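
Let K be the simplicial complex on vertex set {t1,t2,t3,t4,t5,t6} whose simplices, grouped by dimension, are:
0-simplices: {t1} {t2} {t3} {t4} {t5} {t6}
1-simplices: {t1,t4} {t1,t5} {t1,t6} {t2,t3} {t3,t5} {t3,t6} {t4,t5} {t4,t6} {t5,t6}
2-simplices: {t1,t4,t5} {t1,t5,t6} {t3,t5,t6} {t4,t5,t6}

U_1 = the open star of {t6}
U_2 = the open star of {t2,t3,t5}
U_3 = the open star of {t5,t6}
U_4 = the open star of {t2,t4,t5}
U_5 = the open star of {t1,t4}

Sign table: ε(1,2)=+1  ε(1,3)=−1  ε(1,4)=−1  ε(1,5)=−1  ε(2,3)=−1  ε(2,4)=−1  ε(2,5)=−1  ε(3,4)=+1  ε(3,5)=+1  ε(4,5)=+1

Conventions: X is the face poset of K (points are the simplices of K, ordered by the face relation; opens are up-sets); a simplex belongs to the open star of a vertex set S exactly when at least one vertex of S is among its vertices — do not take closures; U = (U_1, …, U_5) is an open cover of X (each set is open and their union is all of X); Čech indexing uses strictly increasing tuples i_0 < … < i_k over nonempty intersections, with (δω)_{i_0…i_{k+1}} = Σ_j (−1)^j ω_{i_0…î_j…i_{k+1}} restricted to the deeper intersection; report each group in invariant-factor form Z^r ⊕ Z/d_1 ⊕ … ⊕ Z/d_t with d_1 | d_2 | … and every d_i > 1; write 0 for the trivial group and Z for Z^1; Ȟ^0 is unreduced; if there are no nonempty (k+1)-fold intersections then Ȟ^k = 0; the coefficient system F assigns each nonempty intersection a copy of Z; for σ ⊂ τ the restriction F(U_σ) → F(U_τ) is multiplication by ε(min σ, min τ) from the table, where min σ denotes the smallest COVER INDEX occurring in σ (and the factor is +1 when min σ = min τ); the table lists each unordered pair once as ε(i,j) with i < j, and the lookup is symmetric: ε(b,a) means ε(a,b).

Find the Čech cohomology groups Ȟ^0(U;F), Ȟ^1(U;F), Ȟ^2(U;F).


Ȟ^0 ≅ Z,  Ȟ^1 ≅ 0,  Ȟ^2 ≅ 0

nerve of the cover:
  U1={{t6},{t1,t6},{t3,t6},{t4,t6},{t5,t6},{t1,t5,t6},{t3,t5,t6},{t4,t5,t6}} U2={{t2},{t3},{t5},{t1,t5},{t2,t3},{t3,t5},{t3,t6},{t4,t5},{t5,t6},{t1,t4,t5},{t1,t5,t6},{t3,t5,t6},{t4,t5,t6}} U3={{t5},{t6},{t1,t5},{t1,t6},{t3,t5},{t3,t6},{t4,t5},{t4,t6},{t5,t6},{t1,t4,t5},{t1,t5,t6},{t3,t5,t6},{t4,t5,t6}} U4={{t2},{t4},{t5},{t1,t4},{t1,t5},{t2,t3},{t3,t5},{t4,t5},{t4,t6},{t5,t6},{t1,t4,t5},{t1,t5,t6},{t3,t5,t6},{t4,t5,t6}} U5={{t1},{t4},{t1,t4},{t1,t5},{t1,t6},{t4,t5},{t4,t6},{t1,t4,t5},{t1,t5,t6},{t4,t5,t6}}
  U12={{t3,t6},{t5,t6},{t1,t5,t6},{t3,t5,t6},{t4,t5,t6}} U13={{t6},{t1,t6},{t3,t6},{t4,t6},{t5,t6},{t1,t5,t6},{t3,t5,t6},{t4,t5,t6}} U14={{t4,t6},{t5,t6},{t1,t5,t6},{t3,t5,t6},{t4,t5,t6}} U15={{t1,t6},{t4,t6},{t1,t5,t6},{t4,t5,t6}} U23={{t5},{t1,t5},{t3,t5},{t3,t6},{t4,t5},{t5,t6},{t1,t4,t5},{t1,t5,t6},{t3,t5,t6},{t4,t5,t6}} U24={{t2},{t5},{t1,t5},{t2,t3},{t3,t5},{t4,t5},{t5,t6},{t1,t4,t5},{t1,t5,t6},{t3,t5,t6},{t4,t5,t6}} U25={{t1,t5},{t4,t5},{t1,t4,t5},{t1,t5,t6},{t4,t5,t6}} U34={{t5},{t1,t5},{t3,t5},{t4,t5},{t4,t6},{t5,t6},{t1,t4,t5},{t1,t5,t6},{t3,t5,t6},{t4,t5,t6}} U35={{t1,t5},{t1,t6},{t4,t5},{t4,t6},{t1,t4,t5},{t1,t5,t6},{t4,t5,t6}} U45={{t4},{t1,t4},{t1,t5},{t4,t5},{t4,t6},{t1,t4,t5},{t1,t5,t6},{t4,t5,t6}}
  U123={{t3,t6},{t5,t6},{t1,t5,t6},{t3,t5,t6},{t4,t5,t6}} U124={{t5,t6},{t1,t5,t6},{t3,t5,t6},{t4,t5,t6}} U125={{t1,t5,t6},{t4,t5,t6}} U134={{t4,t6},{t5,t6},{t1,t5,t6},{t3,t5,t6},{t4,t5,t6}} U135={{t1,t6},{t4,t6},{t1,t5,t6},{t4,t5,t6}} U145={{t4,t6},{t1,t5,t6},{t4,t5,t6}} U234={{t5},{t1,t5},{t3,t5},{t4,t5},{t5,t6},{t1,t4,t5},{t1,t5,t6},{t3,t5,t6},{t4,t5,t6}} U235={{t1,t5},{t4,t5},{t1,t4,t5},{t1,t5,t6},{t4,t5,t6}} U245={{t1,t5},{t4,t5},{t1,t4,t5},{t1,t5,t6},{t4,t5,t6}} U345={{t1,t5},{t4,t5},{t4,t6},{t1,t4,t5},{t1,t5,t6},{t4,t5,t6}}
  U1234={{t5,t6},{t1,t5,t6},{t3,t5,t6},{t4,t5,t6}} U1235={{t1,t5,t6},{t4,t5,t6}} U1245={{t1,t5,t6},{t4,t5,t6}} U1345={{t4,t6},{t1,t5,t6},{t4,t5,t6}} U2345={{t1,t5},{t4,t5},{t1,t4,t5},{t1,t5,t6},{t4,t5,t6}}
  U12345={{t1,t5,t6},{t4,t5,t6}}
C dims 5,10,10,5; δ0: rk 4, SNF 1^4; δ1: rk 6, SNF 1^6; δ2: rk 4, SNF 1^4
Ȟ^0 = (5 − 4) − 0 = 1, so Ȟ^0 ≅ Z
Ȟ^1 = (10 − 6) − 4 = 0, so Ȟ^1 ≅ 0
Ȟ^2 = (10 − 4) − 6 = 0, so Ȟ^2 ≅ 0


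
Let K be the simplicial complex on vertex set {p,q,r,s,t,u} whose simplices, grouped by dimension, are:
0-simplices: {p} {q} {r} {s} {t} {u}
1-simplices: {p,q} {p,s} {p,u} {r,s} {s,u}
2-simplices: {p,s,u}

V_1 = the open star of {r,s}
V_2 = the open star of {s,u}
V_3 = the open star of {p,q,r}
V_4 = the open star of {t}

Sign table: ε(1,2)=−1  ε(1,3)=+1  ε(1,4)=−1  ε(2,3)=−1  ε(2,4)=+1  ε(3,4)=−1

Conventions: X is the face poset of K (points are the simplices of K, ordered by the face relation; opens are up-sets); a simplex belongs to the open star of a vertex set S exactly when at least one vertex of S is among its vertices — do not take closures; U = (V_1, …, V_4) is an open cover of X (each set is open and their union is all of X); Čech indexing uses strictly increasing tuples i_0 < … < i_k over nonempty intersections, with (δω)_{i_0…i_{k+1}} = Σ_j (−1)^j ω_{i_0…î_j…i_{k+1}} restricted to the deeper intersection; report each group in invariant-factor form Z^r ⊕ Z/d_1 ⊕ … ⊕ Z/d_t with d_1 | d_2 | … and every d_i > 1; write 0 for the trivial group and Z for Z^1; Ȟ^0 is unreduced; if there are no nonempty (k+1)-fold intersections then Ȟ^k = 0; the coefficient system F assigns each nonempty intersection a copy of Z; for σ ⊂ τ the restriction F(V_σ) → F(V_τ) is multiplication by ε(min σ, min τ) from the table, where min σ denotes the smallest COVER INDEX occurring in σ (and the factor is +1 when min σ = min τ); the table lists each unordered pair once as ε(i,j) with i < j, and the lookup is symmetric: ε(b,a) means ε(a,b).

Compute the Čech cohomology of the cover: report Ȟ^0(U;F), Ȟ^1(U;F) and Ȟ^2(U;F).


Ȟ^0(U;F) ≅ Z^2,  Ȟ^1(U;F) ≅ 0,  Ȟ^2(U;F) ≅ 0

cover nerve:
  V1={{r},{s},{p,s},{r,s},{s,u},{p,s,u}} V2={{s},{u},{p,s},{p,u},{r,s},{s,u},{p,s,u}} V3={{p},{q},{r},{p,q},{p,s},{p,u},{r,s},{p,s,u}} V4={{t}}
  V12={{s},{p,s},{r,s},{s,u},{p,s,u}} V13={{r},{p,s},{r,s},{p,s,u}} V23={{p,s},{p,u},{r,s},{p,s,u}}
  V123={{p,s},{r,s},{p,s,u}}
C dims 4,3,1; δ0: rk 2, SNF 1^2; δ1: rk 1, SNF 1^1
Ȟ^0: (4−2)−0=2 ⇒ Z^2
Ȟ^1: (3−1)−2=0 ⇒ 0
Ȟ^2: (1−0)−1=0 ⇒ 0


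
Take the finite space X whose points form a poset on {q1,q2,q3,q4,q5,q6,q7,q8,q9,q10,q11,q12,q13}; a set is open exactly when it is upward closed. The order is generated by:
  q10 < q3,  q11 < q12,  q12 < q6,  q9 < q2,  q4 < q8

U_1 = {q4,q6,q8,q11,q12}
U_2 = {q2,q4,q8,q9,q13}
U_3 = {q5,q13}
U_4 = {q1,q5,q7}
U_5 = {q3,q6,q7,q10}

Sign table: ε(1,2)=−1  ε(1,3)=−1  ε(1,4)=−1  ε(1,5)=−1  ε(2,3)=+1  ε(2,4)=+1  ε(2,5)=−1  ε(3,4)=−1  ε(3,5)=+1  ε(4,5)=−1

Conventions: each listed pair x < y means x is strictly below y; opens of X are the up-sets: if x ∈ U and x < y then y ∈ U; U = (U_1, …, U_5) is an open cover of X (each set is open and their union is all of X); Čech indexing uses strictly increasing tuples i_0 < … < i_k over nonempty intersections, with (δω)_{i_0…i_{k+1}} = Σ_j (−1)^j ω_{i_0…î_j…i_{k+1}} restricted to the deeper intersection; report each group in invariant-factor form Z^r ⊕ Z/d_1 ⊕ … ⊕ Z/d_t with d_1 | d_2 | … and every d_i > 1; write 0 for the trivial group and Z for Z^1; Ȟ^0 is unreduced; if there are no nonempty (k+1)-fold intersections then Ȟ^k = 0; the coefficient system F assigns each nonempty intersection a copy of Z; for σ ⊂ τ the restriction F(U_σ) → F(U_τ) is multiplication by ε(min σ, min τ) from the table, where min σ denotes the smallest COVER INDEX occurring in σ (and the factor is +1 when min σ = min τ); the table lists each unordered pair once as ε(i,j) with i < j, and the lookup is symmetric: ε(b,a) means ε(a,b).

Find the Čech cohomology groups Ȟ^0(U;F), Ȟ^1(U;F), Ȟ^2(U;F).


intersection data:
  U12={q4,q8} U15={q6} U23={q13} U34={q5} U45={q7}
C dims 5,5; δ0: rk 4, SNF 1^4
Ȟ^0 = (5 − 4) − 0 = 1, so Ȟ^0 ≅ Z
Ȟ^1 = (5 − 0) − 4 = 1, so Ȟ^1 ≅ Z
Ȟ^2 = (0 − 0) − 0 = 0, so Ȟ^2 ≅ 0

Ȟ^0 = Z; Ȟ^1 = Z; Ȟ^2 = 0


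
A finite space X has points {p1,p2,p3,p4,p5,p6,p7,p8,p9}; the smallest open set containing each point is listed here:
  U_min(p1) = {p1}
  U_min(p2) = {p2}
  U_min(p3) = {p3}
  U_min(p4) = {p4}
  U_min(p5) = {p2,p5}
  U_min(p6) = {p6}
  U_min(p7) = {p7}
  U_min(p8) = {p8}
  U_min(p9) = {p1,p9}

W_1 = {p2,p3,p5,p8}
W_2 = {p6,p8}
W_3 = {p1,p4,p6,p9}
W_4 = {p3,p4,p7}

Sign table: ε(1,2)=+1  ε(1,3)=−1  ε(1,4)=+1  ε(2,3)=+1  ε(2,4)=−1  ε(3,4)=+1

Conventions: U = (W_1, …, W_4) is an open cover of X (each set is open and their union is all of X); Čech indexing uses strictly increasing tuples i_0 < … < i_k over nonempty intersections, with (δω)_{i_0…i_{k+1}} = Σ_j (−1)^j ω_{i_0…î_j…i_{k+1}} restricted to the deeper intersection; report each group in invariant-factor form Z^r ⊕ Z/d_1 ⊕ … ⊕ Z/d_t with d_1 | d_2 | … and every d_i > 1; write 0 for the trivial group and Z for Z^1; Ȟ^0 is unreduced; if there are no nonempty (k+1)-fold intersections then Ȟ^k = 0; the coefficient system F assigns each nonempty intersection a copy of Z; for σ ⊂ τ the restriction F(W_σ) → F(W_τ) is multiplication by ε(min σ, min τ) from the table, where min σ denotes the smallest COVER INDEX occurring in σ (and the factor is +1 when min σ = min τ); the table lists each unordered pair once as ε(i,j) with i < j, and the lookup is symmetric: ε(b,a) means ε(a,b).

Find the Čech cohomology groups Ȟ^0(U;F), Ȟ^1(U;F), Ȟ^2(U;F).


Ȟ^0(U;F) ≅ Z, Ȟ^1(U;F) ≅ Z and Ȟ^2(U;F) ≅ 0

nerve simplices:
  W12={p8} W14={p3} W23={p6} W34={p4}
C dims 4,4; δ0: rk 3, SNF 1^3
degree 0: 4−3−0 = 1 → Ȟ^0 ≅ Z
degree 1: 4−0−3 = 1 → Ȟ^1 ≅ Z
degree 2: 0−0−0 = 0 → Ȟ^2 ≅ 0


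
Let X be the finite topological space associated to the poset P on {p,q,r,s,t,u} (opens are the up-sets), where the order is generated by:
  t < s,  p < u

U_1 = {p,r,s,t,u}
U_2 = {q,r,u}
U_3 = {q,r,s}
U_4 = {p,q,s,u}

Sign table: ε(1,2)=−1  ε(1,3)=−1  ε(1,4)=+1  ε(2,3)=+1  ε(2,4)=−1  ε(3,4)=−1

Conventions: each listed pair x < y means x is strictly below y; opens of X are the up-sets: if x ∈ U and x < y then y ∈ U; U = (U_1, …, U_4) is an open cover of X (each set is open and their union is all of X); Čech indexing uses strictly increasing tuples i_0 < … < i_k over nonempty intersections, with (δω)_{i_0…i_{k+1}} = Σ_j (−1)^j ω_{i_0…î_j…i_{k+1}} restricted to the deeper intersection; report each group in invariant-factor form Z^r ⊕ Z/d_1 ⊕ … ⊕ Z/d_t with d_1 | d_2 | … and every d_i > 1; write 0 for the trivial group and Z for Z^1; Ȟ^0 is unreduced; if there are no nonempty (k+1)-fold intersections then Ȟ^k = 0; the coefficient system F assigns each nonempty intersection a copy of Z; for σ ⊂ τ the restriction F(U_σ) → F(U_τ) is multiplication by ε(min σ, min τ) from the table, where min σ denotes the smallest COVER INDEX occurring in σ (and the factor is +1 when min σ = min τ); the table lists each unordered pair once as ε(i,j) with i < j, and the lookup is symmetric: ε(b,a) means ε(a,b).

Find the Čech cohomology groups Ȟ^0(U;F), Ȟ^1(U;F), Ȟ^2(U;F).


nerve of the cover:
  U12={r,u} U13={r,s} U14={p,s,u} U23={q,r} U24={q,u} U34={q,s}
  U123={r} U124={u} U134={s} U234={q}
C dims 4,6,4; δ0: rk 3, SNF 1^3; δ1: rk 3, SNF 1^3
Ȟ^0 = (4 − 3) − 0 = 1, so Ȟ^0 ≅ Z
Ȟ^1 = (6 − 3) − 3 = 0, so Ȟ^1 ≅ 0
Ȟ^2 = (4 − 0) − 3 = 1, so Ȟ^2 ≅ Z

Ȟ^0 ≅ Z, Ȟ^1 ≅ 0 and Ȟ^2 ≅ Z


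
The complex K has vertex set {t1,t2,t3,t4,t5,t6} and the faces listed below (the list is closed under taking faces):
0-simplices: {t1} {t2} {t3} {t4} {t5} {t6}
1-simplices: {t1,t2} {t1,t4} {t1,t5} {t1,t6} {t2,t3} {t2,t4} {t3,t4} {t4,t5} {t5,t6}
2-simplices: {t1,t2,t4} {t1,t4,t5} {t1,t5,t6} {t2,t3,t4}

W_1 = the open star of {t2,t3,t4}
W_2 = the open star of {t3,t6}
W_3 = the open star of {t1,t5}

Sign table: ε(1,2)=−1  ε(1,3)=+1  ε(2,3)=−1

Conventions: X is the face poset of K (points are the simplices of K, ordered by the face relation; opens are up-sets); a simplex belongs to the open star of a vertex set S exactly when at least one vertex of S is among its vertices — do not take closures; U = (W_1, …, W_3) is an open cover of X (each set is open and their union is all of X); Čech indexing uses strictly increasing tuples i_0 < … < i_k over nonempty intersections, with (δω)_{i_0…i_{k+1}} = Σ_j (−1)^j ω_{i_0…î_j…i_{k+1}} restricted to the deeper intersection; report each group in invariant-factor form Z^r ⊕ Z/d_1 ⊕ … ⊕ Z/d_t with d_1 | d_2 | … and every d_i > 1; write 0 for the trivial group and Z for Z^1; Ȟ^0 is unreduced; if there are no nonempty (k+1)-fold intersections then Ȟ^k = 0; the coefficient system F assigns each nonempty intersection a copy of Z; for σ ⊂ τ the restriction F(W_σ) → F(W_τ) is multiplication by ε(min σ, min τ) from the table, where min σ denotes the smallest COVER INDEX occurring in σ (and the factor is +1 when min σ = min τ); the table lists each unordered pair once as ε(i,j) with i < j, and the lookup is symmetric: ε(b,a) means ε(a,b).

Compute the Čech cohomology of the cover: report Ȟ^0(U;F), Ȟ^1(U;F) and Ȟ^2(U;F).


nonempty intersections:
  W1={{t2},{t3},{t4},{t1,t2},{t1,t4},{t2,t3},{t2,t4},{t3,t4},{t4,t5},{t1,t2,t4},{t1,t4,t5},{t2,t3,t4}} W2={{t3},{t6},{t1,t6},{t2,t3},{t3,t4},{t5,t6},{t1,t5,t6},{t2,t3,t4}} W3={{t1},{t5},{t1,t2},{t1,t4},{t1,t5},{t1,t6},{t4,t5},{t5,t6},{t1,t2,t4},{t1,t4,t5},{t1,t5,t6}}
  W12={{t3},{t2,t3},{t3,t4},{t2,t3,t4}} W13={{t1,t2},{t1,t4},{t4,t5},{t1,t2,t4},{t1,t4,t5}} W23={{t1,t6},{t5,t6},{t1,t5,t6}}
C dims 3,3; δ0: rk 2, SNF 1^2
Ȟ^0: (3−2)−0=1 ⇒ Z
Ȟ^1: (3−0)−2=1 ⇒ Z
Ȟ^2: (0−0)−0=0 ⇒ 0

Ȟ^0 = Z,  Ȟ^1 = Z,  Ȟ^2 = 0


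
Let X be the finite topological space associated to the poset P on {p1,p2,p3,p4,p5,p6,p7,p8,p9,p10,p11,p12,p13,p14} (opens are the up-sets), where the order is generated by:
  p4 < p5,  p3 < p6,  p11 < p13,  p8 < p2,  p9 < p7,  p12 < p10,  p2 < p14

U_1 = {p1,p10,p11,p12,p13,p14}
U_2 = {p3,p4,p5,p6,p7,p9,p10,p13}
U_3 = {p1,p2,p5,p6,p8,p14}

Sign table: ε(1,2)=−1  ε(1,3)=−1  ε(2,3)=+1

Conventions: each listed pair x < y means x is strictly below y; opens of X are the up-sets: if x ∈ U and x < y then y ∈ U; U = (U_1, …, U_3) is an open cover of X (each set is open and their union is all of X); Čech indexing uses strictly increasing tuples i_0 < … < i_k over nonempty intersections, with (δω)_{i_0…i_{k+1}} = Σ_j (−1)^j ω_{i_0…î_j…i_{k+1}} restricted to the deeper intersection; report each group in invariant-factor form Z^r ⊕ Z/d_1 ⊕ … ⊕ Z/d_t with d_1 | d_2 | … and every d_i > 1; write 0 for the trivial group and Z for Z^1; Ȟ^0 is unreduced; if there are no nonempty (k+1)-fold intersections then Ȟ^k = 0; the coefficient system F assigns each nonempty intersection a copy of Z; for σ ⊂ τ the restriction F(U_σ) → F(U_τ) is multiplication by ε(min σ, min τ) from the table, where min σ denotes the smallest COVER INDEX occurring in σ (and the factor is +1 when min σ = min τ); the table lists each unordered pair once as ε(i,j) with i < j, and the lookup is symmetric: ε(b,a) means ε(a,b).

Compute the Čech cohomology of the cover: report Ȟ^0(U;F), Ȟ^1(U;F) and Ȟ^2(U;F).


nerve simplices:
  U12={p10,p13} U13={p1,p14} U23={p5,p6}
C dims 3,3; δ0: rk 2, SNF 1^2
degree 0: 3−2−0 = 1 → Ȟ^0 ≅ Z
degree 1: 3−0−2 = 1 → Ȟ^1 ≅ Z
degree 2: 0−0−0 = 0 → Ȟ^2 ≅ 0

Ȟ^0 ≅ Z; Ȟ^1 ≅ Z; Ȟ^2 ≅ 0


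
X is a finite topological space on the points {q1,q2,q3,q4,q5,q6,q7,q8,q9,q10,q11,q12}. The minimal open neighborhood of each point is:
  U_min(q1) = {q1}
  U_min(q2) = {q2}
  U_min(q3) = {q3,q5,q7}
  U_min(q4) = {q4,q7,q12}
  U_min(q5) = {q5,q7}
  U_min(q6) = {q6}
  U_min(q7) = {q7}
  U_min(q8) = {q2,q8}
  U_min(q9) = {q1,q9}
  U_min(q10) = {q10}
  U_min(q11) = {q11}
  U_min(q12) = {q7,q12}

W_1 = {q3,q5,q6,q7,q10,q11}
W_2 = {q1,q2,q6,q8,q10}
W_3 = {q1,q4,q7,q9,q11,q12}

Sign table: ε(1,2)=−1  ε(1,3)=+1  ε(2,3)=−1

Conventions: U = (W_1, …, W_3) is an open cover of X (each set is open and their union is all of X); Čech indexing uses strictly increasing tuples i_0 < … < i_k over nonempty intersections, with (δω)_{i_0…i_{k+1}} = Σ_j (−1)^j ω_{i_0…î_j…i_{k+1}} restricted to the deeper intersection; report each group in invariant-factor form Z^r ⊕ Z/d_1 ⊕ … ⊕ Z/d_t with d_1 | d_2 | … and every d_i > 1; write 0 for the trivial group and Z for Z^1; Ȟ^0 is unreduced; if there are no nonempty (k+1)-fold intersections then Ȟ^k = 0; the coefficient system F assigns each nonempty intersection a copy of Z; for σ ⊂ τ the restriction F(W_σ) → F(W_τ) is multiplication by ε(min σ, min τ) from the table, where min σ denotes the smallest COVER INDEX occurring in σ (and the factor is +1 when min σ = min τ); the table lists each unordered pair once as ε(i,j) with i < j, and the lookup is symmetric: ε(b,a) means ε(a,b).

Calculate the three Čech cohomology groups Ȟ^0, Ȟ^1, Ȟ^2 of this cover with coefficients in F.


nerve of the cover:
  W12={q6,q10} W13={q7,q11} W23={q1}
C dims 3,3; δ0: rk 2, SNF 1^2
Ȟ^0 = (3 − 2) − 0 = 1, so Ȟ^0 ≅ Z
Ȟ^1 = (3 − 0) − 2 = 1, so Ȟ^1 ≅ Z
Ȟ^2 = (0 − 0) − 0 = 0, so Ȟ^2 ≅ 0

Ȟ^0 ≅ Z, Ȟ^1 ≅ Z and Ȟ^2 ≅ 0


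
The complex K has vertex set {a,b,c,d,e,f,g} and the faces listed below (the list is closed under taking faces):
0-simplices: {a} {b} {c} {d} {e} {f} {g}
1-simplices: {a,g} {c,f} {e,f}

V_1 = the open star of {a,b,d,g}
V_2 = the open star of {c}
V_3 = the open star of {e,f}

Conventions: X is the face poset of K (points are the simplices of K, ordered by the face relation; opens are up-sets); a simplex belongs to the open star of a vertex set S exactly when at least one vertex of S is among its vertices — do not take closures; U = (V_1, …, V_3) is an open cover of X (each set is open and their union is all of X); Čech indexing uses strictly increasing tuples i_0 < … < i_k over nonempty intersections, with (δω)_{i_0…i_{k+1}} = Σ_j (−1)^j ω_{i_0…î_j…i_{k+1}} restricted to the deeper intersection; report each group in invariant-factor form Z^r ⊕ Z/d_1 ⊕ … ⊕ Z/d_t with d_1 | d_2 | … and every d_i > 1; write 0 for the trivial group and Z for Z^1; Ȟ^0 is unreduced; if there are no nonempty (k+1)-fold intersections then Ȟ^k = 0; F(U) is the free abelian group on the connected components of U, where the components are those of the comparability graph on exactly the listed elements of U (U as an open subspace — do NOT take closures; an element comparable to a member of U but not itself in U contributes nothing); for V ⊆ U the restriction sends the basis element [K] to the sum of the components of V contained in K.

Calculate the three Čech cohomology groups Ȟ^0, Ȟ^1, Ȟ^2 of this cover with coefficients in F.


intersection data:
  V1={{a},{b},{d},{g},{a,g}} V2={{c},{c,f}} V3={{e},{f},{c,f},{e,f}}
  V23={{c,f}}
components per intersection:
  V1: {{a},{g},{a,g}} {{b}} {{d}}
  V2: {{c},{c,f}}
  V3: {{e},{f},{c,f},{e,f}}
  V23: {{c,f}}
C dims 5,1; δ0: rk 1, SNF 1^1
Ȟ^0 = (5 − 1) − 0 = 4, so Ȟ^0 ≅ Z^4
Ȟ^1 = (1 − 0) − 1 = 0, so Ȟ^1 ≅ 0
Ȟ^2 = (0 − 0) − 0 = 0, so Ȟ^2 ≅ 0

Ȟ^0 = Z^4,  Ȟ^1 = 0,  Ȟ^2 = 0


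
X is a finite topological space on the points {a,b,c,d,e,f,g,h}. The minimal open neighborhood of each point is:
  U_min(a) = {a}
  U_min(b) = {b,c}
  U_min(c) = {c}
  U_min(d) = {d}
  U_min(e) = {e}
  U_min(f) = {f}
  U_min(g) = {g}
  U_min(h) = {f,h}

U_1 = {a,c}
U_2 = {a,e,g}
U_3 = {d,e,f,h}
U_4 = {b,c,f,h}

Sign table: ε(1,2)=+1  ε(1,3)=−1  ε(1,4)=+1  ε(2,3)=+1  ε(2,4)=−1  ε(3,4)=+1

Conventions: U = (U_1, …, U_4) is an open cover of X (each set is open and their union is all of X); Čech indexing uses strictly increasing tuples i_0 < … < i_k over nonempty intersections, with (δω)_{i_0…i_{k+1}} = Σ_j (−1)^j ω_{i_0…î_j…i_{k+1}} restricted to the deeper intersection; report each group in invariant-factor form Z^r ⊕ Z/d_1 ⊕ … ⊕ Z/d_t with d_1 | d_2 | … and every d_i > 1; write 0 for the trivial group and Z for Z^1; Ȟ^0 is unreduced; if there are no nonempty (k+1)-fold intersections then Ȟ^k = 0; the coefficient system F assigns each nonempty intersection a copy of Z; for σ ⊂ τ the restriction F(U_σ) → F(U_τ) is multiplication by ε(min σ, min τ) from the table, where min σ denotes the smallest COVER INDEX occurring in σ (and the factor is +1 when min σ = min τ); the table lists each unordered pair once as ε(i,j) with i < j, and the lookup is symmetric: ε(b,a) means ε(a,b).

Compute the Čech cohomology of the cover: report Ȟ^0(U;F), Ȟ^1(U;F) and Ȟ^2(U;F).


Ȟ^0 = Z,  Ȟ^1 = Z,  Ȟ^2 = 0

nerve simplices:
  U12={a} U14={c} U23={e} U34={f,h}
C dims 4,4; δ0: rk 3, SNF 1^3
degree 0: 4−3−0 = 1 → Ȟ^0 ≅ Z
degree 1: 4−0−3 = 1 → Ȟ^1 ≅ Z
degree 2: 0−0−0 = 0 → Ȟ^2 ≅ 0


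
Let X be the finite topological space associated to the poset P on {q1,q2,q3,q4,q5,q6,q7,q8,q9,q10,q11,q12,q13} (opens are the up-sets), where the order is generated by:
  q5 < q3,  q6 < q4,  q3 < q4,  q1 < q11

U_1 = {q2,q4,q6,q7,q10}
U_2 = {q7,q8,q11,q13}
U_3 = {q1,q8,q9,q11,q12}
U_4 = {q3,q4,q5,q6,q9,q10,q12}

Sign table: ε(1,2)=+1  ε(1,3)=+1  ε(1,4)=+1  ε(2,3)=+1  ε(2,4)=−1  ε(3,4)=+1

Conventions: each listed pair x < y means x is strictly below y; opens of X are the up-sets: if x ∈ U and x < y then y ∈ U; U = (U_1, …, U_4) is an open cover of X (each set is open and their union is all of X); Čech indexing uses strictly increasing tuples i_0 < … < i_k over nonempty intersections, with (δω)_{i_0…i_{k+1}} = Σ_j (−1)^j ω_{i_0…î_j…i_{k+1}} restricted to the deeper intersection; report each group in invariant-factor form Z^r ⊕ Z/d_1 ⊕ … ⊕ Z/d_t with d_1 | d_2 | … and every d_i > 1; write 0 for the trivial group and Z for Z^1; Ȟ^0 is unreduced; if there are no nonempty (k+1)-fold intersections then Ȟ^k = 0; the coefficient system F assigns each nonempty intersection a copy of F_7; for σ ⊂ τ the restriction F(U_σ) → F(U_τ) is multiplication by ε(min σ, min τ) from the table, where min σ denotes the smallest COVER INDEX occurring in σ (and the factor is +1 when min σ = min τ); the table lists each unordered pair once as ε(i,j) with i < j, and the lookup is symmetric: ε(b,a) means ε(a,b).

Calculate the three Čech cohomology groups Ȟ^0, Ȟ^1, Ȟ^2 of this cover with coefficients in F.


nerve of the cover:
  U12={q7} U14={q4,q6,q10} U23={q8,q11} U34={q9,q12}
C dims 4,4; δ0: rk_F7 3
Ȟ^0 = (4 − 3) − 0 = 1, so Ȟ^0 ≅ Z/7
Ȟ^1 = (4 − 0) − 3 = 1, so Ȟ^1 ≅ Z/7
Ȟ^2 = (0 − 0) − 0 = 0, so Ȟ^2 ≅ 0

Ȟ^0 = Z/7; Ȟ^1 = Z/7; Ȟ^2 = 0


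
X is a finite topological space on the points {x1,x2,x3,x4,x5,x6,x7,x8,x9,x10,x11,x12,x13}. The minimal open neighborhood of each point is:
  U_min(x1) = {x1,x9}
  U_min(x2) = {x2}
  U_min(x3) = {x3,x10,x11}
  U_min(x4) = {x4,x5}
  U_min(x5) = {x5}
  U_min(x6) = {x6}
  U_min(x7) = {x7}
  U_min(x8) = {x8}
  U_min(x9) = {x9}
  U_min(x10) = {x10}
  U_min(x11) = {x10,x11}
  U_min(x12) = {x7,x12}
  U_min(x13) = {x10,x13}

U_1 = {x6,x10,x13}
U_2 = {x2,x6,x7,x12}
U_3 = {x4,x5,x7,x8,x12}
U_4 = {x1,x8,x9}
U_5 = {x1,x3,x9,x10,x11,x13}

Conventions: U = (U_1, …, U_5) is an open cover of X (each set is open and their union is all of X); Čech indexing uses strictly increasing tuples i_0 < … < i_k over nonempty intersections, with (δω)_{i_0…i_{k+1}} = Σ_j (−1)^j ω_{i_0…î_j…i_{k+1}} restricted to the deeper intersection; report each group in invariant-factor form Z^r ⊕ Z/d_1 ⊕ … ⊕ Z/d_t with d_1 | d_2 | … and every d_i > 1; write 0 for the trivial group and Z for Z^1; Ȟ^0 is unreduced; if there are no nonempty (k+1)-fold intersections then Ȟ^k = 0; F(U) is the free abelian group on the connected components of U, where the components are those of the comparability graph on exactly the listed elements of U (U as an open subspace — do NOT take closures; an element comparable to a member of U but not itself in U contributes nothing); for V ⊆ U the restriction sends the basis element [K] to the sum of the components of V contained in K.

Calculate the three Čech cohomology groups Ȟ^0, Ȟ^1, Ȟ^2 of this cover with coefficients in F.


Ȟ^0 ≅ Z^7, Ȟ^1 ≅ 0 and Ȟ^2 ≅ 0

nonempty overlaps:
  U12={x6} U15={x10,x13} U23={x7,x12} U34={x8} U45={x1,x9}
components per intersection:
  U1: {x6} {x10,x13}
  U2: {x2} {x6} {x7,x12}
  U3: {x4,x5} {x7,x12} {x8}
  U4: {x1,x9} {x8}
  U5: {x1,x9} {x3,x10,x11,x13}
  U12: {x6}
  U15: {x10,x13}
  U23: {x7,x12}
  U34: {x8}
  U45: {x1,x9}
C dims 12,5; δ0: rk 5, SNF 1^5
degree 0: 12−5−0 = 7 → Ȟ^0 ≅ Z^7
degree 1: 5−0−5 = 0 → Ȟ^1 ≅ 0
degree 2: 0−0−0 = 0 → Ȟ^2 ≅ 0


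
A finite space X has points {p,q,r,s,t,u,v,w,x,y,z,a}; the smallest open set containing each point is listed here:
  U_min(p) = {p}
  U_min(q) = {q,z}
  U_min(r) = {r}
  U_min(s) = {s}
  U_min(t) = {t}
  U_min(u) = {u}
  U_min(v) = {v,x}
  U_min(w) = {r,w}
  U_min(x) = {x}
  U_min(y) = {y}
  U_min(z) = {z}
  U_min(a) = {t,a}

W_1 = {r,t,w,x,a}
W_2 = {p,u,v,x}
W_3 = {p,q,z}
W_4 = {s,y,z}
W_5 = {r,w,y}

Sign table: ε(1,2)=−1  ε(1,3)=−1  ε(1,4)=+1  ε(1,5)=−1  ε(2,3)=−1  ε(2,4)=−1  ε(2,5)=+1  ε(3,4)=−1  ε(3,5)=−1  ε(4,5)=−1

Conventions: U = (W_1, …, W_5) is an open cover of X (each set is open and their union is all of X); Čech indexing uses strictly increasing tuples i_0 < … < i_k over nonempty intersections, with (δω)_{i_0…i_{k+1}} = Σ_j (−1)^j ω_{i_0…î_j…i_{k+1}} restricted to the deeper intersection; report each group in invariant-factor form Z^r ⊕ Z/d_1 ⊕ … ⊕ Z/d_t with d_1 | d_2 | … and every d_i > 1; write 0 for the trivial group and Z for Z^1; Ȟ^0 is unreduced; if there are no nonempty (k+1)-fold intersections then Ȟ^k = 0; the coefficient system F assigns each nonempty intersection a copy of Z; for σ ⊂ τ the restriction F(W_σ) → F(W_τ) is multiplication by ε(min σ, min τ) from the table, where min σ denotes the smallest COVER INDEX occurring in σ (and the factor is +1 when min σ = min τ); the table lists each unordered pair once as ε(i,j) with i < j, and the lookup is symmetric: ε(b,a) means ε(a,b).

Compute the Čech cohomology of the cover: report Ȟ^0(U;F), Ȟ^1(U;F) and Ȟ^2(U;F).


nonempty overlaps:
  W12={x} W15={r,w} W23={p} W34={z} W45={y}
C dims 5,5; δ0: rk 5, SNF 1^4·2
degree 0: 5−5−0 = 0 → Ȟ^0 ≅ 0
degree 1: 5−0−5 = 0 plus torsion [2] → Ȟ^1 ≅ Z/2
degree 2: 0−0−0 = 0 → Ȟ^2 ≅ 0

Ȟ^0(U;F) ≅ 0; Ȟ^1(U;F) ≅ Z/2; Ȟ^2(U;F) ≅ 0


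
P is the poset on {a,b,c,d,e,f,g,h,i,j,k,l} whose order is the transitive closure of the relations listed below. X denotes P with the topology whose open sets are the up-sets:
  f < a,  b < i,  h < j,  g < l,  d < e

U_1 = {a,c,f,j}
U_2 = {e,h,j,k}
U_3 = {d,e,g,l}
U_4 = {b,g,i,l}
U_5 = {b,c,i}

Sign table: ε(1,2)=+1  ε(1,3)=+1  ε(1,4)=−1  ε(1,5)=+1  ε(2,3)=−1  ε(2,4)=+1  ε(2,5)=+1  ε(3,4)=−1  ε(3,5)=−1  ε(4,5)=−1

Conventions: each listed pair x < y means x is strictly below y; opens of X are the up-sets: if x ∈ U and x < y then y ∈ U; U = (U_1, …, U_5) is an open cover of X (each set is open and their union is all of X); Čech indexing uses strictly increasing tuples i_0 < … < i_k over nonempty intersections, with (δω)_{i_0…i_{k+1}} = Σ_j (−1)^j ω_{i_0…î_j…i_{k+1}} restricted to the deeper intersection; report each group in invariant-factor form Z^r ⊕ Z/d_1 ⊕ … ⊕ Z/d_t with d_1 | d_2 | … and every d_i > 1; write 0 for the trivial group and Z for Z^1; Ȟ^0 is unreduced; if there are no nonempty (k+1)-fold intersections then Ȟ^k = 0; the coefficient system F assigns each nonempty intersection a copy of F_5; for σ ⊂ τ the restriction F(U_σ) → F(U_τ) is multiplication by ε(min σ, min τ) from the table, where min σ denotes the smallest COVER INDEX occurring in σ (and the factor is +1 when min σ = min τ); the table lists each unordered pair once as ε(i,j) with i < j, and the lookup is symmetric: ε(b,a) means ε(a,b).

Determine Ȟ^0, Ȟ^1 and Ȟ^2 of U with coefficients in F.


nonempty overlaps:
  U12={j} U15={c} U23={e} U34={g,l} U45={b,i}
C dims 5,5; δ0: rk_F5 5
degree 0: 5−5−0 = 0 → Ȟ^0 ≅ 0
degree 1: 5−0−5 = 0 → Ȟ^1 ≅ 0
degree 2: 0−0−0 = 0 → Ȟ^2 ≅ 0

Ȟ^0 = 0, Ȟ^1 = 0, Ȟ^2 = 0


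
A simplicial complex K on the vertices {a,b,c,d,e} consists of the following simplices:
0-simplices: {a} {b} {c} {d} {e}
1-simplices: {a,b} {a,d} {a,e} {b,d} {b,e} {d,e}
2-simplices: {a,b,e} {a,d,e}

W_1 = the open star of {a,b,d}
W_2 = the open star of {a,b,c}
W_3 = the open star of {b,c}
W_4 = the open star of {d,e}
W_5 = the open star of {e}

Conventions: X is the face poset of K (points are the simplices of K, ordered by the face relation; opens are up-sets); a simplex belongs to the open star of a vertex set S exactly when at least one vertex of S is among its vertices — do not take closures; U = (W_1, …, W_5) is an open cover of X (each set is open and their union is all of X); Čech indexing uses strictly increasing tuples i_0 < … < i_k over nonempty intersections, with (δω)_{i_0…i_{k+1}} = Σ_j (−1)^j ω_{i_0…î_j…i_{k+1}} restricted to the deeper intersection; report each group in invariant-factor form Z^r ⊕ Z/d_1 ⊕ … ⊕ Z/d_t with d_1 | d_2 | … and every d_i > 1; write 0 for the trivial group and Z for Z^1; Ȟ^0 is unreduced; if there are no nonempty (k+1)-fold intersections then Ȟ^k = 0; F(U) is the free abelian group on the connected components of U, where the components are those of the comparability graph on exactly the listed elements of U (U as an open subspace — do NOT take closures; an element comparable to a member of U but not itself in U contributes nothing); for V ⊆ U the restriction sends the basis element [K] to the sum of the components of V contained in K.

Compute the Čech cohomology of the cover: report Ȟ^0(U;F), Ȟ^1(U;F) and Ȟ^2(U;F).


nerve simplices:
  W1={{a},{b},{d},{a,b},{a,d},{a,e},{b,d},{b,e},{d,e},{a,b,e},{a,d,e}} W2={{a},{b},{c},{a,b},{a,d},{a,e},{b,d},{b,e},{a,b,e},{a,d,e}} W3={{b},{c},{a,b},{b,d},{b,e},{a,b,e}} W4={{d},{e},{a,d},{a,e},{b,d},{b,e},{d,e},{a,b,e},{a,d,e}} W5={{e},{a,e},{b,e},{d,e},{a,b,e},{a,d,e}}
  W12={{a},{b},{a,b},{a,d},{a,e},{b,d},{b,e},{a,b,e},{a,d,e}} W13={{b},{a,b},{b,d},{b,e},{a,b,e}} W14={{d},{a,d},{a,e},{b,d},{b,e},{d,e},{a,b,e},{a,d,e}} W15={{a,e},{b,e},{d,e},{a,b,e},{a,d,e}} W23={{b},{c},{a,b},{b,d},{b,e},{a,b,e}} W24={{a,d},{a,e},{b,d},{b,e},{a,b,e},{a,d,e}} W25={{a,e},{b,e},{a,b,e},{a,d,e}} W34={{b,d},{b,e},{a,b,e}} W35={{b,e},{a,b,e}} W45={{e},{a,e},{b,e},{d,e},{a,b,e},{a,d,e}}
  W123={{b},{a,b},{b,d},{b,e},{a,b,e}} W124={{a,d},{a,e},{b,d},{b,e},{a,b,e},{a,d,e}} W125={{a,e},{b,e},{a,b,e},{a,d,e}} W134={{b,d},{b,e},{a,b,e}} W135={{b,e},{a,b,e}} W145={{a,e},{b,e},{d,e},{a,b,e},{a,d,e}} W234={{b,d},{b,e},{a,b,e}} W235={{b,e},{a,b,e}} W245={{a,e},{b,e},{a,b,e},{a,d,e}} W345={{b,e},{a,b,e}}
  W1234={{b,d},{b,e},{a,b,e}} W1235={{b,e},{a,b,e}} W1245={{a,e},{b,e},{a,b,e},{a,d,e}} W1345={{b,e},{a,b,e}} W2345={{b,e},{a,b,e}}
  W12345={{b,e},{a,b,e}}
components per intersection:
  W1: {{a},{b},{d},{a,b},{a,d},{a,e},{b,d},{b,e},{d,e},{a,b,e},{a,d,e}}
  W2: {{a},{b},{a,b},{a,d},{a,e},{b,d},{b,e},{a,b,e},{a,d,e}} {{c}}
  W3: {{b},{a,b},{b,d},{b,e},{a,b,e}} {{c}}
  W4: {{d},{e},{a,d},{a,e},{b,d},{b,e},{d,e},{a,b,e},{a,d,e}}
  W5: {{e},{a,e},{b,e},{d,e},{a,b,e},{a,d,e}}
  W12: {{a},{b},{a,b},{a,d},{a,e},{b,d},{b,e},{a,b,e},{a,d,e}}
  W13: {{b},{a,b},{b,d},{b,e},{a,b,e}}
  W14: {{d},{a,d},{a,e},{b,d},{b,e},{d,e},{a,b,e},{a,d,e}}
  W15: {{a,e},{b,e},{d,e},{a,b,e},{a,d,e}}
  W23: {{b},{a,b},{b,d},{b,e},{a,b,e}} {{c}}
  W24: {{a,d},{a,e},{b,e},{a,b,e},{a,d,e}} {{b,d}}
  W25: {{a,e},{b,e},{a,b,e},{a,d,e}}
  W34: {{b,d}} {{b,e},{a,b,e}}
  W35: {{b,e},{a,b,e}}
  W45: {{e},{a,e},{b,e},{d,e},{a,b,e},{a,d,e}}
  W123: {{b},{a,b},{b,d},{b,e},{a,b,e}}
  W124: {{a,d},{a,e},{b,e},{a,b,e},{a,d,e}} {{b,d}}
  W125: {{a,e},{b,e},{a,b,e},{a,d,e}}
  W134: {{b,d}} {{b,e},{a,b,e}}
  W135: {{b,e},{a,b,e}}
  W145: {{a,e},{b,e},{d,e},{a,b,e},{a,d,e}}
  W234: {{b,d}} {{b,e},{a,b,e}}
  W235: {{b,e},{a,b,e}}
  W245: {{a,e},{b,e},{a,b,e},{a,d,e}}
  W345: {{b,e},{a,b,e}}
  W1234: {{b,d}} {{b,e},{a,b,e}}
  W1235: {{b,e},{a,b,e}}
  W1245: {{a,e},{b,e},{a,b,e},{a,d,e}}
  W1345: {{b,e},{a,b,e}}
  W2345: {{b,e},{a,b,e}}
  W12345: {{b,e},{a,b,e}}
C dims 7,13,13,6; δ0: rk 5, SNF 1^5; δ1: rk 8, SNF 1^8; δ2: rk 5, SNF 1^5
degree 0: 7−5−0 = 2 → Ȟ^0 ≅ Z^2
degree 1: 13−8−5 = 0 → Ȟ^1 ≅ 0
degree 2: 13−5−8 = 0 → Ȟ^2 ≅ 0

Ȟ^0 = Z^2, Ȟ^1 = 0 and Ȟ^2 = 0


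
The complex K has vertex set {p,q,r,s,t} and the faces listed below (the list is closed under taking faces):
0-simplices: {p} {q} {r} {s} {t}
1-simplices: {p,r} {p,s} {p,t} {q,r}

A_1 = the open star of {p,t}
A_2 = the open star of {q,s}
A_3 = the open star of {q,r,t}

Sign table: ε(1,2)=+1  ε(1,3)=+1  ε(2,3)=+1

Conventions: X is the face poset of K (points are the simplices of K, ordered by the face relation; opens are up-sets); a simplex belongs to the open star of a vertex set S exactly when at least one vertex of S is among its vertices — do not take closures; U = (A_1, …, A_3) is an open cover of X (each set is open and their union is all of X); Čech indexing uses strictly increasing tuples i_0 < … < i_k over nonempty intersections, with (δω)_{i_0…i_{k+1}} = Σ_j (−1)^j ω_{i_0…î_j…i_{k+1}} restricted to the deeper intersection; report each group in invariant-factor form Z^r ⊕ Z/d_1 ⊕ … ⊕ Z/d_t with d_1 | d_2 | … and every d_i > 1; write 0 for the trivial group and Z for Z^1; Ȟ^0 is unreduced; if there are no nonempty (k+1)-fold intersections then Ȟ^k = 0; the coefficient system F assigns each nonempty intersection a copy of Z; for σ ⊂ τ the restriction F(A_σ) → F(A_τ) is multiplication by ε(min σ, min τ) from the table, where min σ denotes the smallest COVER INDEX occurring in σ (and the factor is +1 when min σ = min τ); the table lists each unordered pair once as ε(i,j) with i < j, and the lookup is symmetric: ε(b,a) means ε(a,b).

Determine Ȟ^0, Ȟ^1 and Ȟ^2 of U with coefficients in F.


Ȟ^0 = Z, Ȟ^1 = Z and Ȟ^2 = 0

intersection data:
  A1={{p},{t},{p,r},{p,s},{p,t}} A2={{q},{s},{p,s},{q,r}} A3={{q},{r},{t},{p,r},{p,t},{q,r}}
  A12={{p,s}} A13={{t},{p,r},{p,t}} A23={{q},{q,r}}
C dims 3,3; δ0: rk 2, SNF 1^2
Ȟ^0 = (3 − 2) − 0 = 1, so Ȟ^0 ≅ Z
Ȟ^1 = (3 − 0) − 2 = 1, so Ȟ^1 ≅ Z
Ȟ^2 = (0 − 0) − 0 = 0, so Ȟ^2 ≅ 0


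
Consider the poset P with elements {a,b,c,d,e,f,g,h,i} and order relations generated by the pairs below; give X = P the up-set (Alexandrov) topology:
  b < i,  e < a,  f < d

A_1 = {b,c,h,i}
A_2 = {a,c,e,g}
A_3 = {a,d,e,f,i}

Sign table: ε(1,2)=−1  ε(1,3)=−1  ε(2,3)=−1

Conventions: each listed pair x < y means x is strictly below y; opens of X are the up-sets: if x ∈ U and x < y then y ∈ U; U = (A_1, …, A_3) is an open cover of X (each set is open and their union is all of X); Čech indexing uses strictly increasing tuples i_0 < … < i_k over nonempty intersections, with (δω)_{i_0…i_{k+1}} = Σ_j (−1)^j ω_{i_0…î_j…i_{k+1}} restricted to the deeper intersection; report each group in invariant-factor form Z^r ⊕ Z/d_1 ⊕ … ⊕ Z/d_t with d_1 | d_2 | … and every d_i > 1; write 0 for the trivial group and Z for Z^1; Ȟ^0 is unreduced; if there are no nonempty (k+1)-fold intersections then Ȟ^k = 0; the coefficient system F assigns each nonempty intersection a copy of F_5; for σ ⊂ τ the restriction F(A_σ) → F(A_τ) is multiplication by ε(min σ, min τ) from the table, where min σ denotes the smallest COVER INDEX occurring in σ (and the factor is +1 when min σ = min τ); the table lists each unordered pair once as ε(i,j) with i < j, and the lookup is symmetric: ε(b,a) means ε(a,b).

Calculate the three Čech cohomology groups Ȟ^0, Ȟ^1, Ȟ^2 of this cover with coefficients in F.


nerve simplices:
  A12={c} A13={i} A23={a,e}
C dims 3,3; δ0: rk_F5 3
degree 0: 3−3−0 = 0 → Ȟ^0 ≅ 0
degree 1: 3−0−3 = 0 → Ȟ^1 ≅ 0
degree 2: 0−0−0 = 0 → Ȟ^2 ≅ 0

Ȟ^0 = 0, Ȟ^1 = 0 and Ȟ^2 = 0


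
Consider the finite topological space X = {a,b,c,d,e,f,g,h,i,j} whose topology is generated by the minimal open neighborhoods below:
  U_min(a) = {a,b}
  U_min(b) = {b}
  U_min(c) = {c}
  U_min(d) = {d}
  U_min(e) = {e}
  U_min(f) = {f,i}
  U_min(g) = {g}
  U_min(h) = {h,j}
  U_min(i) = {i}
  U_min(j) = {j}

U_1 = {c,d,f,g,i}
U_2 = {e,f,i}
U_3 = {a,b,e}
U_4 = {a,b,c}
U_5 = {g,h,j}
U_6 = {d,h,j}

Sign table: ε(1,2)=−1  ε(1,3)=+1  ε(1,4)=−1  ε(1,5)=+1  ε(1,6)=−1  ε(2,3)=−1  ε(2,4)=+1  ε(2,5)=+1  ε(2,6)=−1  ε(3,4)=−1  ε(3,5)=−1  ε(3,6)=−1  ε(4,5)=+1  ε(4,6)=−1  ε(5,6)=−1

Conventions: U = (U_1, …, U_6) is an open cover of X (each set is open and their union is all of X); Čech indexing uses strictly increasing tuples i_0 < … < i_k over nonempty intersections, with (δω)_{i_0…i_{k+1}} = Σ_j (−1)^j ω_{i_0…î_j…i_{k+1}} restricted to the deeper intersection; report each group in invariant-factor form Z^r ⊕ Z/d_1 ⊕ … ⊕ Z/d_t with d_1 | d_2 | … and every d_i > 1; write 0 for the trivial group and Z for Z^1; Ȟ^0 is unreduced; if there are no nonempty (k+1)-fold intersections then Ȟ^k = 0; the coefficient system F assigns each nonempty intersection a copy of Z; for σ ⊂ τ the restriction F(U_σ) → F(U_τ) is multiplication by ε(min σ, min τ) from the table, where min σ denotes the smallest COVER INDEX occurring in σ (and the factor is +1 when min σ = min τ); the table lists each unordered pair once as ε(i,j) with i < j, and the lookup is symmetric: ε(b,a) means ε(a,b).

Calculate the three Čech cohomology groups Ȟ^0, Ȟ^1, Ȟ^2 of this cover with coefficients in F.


nonempty overlaps:
  U12={f,i} U14={c} U15={g} U16={d} U23={e} U34={a,b} U56={h,j}
C dims 6,7; δ0: rk 5, SNF 1^5
degree 0: 6−5−0 = 1 → Ȟ^0 ≅ Z
degree 1: 7−0−5 = 2 → Ȟ^1 ≅ Z^2
degree 2: 0−0−0 = 0 → Ȟ^2 ≅ 0

Ȟ^0(U;F) ≅ Z, Ȟ^1(U;F) ≅ Z^2, Ȟ^2(U;F) ≅ 0


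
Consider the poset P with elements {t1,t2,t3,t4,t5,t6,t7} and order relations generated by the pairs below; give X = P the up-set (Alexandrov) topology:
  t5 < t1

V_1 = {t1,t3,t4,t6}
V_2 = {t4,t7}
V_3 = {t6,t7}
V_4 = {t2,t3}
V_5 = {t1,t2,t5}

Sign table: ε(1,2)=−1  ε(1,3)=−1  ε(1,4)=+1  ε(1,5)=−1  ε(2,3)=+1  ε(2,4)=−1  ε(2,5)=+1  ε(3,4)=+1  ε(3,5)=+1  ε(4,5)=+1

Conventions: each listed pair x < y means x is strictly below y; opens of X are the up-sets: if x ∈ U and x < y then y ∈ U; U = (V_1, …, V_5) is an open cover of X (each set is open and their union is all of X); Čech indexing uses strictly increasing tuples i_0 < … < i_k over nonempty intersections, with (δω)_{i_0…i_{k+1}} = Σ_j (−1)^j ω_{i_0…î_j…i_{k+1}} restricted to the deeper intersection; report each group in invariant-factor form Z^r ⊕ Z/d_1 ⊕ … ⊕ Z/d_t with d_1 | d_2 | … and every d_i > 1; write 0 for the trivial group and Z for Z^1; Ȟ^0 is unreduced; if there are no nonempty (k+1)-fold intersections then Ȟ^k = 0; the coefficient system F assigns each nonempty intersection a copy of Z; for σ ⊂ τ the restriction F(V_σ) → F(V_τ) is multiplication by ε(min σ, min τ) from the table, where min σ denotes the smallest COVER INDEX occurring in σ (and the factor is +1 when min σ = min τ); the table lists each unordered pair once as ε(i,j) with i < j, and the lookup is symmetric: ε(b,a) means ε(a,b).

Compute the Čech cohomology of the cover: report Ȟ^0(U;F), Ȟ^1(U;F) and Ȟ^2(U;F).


Ȟ^0 = 0; Ȟ^1 = Z ⊕ Z/2; Ȟ^2 = 0

nonempty overlaps:
  V12={t4} V13={t6} V14={t3} V15={t1} V23={t7} V45={t2}
C dims 5,6; δ0: rk 5, SNF 1^4·2
degree 0: 5−5−0 = 0 → Ȟ^0 ≅ 0
degree 1: 6−0−5 = 1 plus torsion [2] → Ȟ^1 ≅ Z ⊕ Z/2
degree 2: 0−0−0 = 0 → Ȟ^2 ≅ 0


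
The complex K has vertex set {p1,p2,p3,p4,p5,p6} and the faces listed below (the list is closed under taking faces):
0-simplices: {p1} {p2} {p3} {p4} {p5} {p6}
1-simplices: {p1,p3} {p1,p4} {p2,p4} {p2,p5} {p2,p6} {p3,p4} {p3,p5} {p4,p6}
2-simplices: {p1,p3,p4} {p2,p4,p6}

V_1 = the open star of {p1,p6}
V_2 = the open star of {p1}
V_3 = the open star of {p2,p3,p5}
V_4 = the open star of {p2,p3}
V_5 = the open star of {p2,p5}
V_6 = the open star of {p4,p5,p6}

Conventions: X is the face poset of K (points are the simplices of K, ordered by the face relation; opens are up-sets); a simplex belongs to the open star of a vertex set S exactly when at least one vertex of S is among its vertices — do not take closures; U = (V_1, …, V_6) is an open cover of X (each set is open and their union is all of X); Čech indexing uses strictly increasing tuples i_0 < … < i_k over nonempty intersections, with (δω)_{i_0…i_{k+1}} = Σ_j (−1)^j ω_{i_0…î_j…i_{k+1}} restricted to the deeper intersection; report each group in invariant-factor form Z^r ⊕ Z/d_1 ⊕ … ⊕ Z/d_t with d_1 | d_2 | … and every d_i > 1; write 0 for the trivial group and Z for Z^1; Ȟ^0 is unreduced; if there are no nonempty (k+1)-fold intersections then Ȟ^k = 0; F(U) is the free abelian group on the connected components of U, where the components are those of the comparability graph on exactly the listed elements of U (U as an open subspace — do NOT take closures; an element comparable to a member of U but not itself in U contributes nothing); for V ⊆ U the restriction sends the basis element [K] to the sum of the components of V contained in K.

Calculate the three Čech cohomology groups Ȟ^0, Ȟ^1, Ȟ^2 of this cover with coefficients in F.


Ȟ^0 ≅ Z, Ȟ^1 ≅ Z and Ȟ^2 ≅ 0

nerve of the cover:
  V1={{p1},{p6},{p1,p3},{p1,p4},{p2,p6},{p4,p6},{p1,p3,p4},{p2,p4,p6}} V2={{p1},{p1,p3},{p1,p4},{p1,p3,p4}} V3={{p2},{p3},{p5},{p1,p3},{p2,p4},{p2,p5},{p2,p6},{p3,p4},{p3,p5},{p1,p3,p4},{p2,p4,p6}} V4={{p2},{p3},{p1,p3},{p2,p4},{p2,p5},{p2,p6},{p3,p4},{p3,p5},{p1,p3,p4},{p2,p4,p6}} V5={{p2},{p5},{p2,p4},{p2,p5},{p2,p6},{p3,p5},{p2,p4,p6}} V6={{p4},{p5},{p6},{p1,p4},{p2,p4},{p2,p5},{p2,p6},{p3,p4},{p3,p5},{p4,p6},{p1,p3,p4},{p2,p4,p6}}
  V12={{p1},{p1,p3},{p1,p4},{p1,p3,p4}} V13={{p1,p3},{p2,p6},{p1,p3,p4},{p2,p4,p6}} V14={{p1,p3},{p2,p6},{p1,p3,p4},{p2,p4,p6}} V15={{p2,p6},{p2,p4,p6}} V16={{p6},{p1,p4},{p2,p6},{p4,p6},{p1,p3,p4},{p2,p4,p6}} V23={{p1,p3},{p1,p3,p4}} V24={{p1,p3},{p1,p3,p4}} V26={{p1,p4},{p1,p3,p4}} V34={{p2},{p3},{p1,p3},{p2,p4},{p2,p5},{p2,p6},{p3,p4},{p3,p5},{p1,p3,p4},{p2,p4,p6}} V35={{p2},{p5},{p2,p4},{p2,p5},{p2,p6},{p3,p5},{p2,p4,p6}} V36={{p5},{p2,p4},{p2,p5},{p2,p6},{p3,p4},{p3,p5},{p1,p3,p4},{p2,p4,p6}} V45={{p2},{p2,p4},{p2,p5},{p2,p6},{p3,p5},{p2,p4,p6}} V46={{p2,p4},{p2,p5},{p2,p6},{p3,p4},{p3,p5},{p1,p3,p4},{p2,p4,p6}} V56={{p5},{p2,p4},{p2,p5},{p2,p6},{p3,p5},{p2,p4,p6}}
  V123={{p1,p3},{p1,p3,p4}} V124={{p1,p3},{p1,p3,p4}} V126={{p1,p4},{p1,p3,p4}} V134={{p1,p3},{p2,p6},{p1,p3,p4},{p2,p4,p6}} V135={{p2,p6},{p2,p4,p6}} V136={{p2,p6},{p1,p3,p4},{p2,p4,p6}} V145={{p2,p6},{p2,p4,p6}} V146={{p2,p6},{p1,p3,p4},{p2,p4,p6}} V156={{p2,p6},{p2,p4,p6}} V234={{p1,p3},{p1,p3,p4}} V236={{p1,p3,p4}} V246={{p1,p3,p4}} V345={{p2},{p2,p4},{p2,p5},{p2,p6},{p3,p5},{p2,p4,p6}} V346={{p2,p4},{p2,p5},{p2,p6},{p3,p4},{p3,p5},{p1,p3,p4},{p2,p4,p6}} V356={{p5},{p2,p4},{p2,p5},{p2,p6},{p3,p5},{p2,p4,p6}} V456={{p2,p4},{p2,p5},{p2,p6},{p3,p5},{p2,p4,p6}}
  V1234={{p1,p3},{p1,p3,p4}} V1236={{p1,p3,p4}} V1246={{p1,p3,p4}} V1345={{p2,p6},{p2,p4,p6}} V1346={{p2,p6},{p1,p3,p4},{p2,p4,p6}} V1356={{p2,p6},{p2,p4,p6}} V1456={{p2,p6},{p2,p4,p6}} V2346={{p1,p3,p4}} V3456={{p2,p4},{p2,p5},{p2,p6},{p3,p5},{p2,p4,p6}}
  V12346={{p1,p3,p4}} V13456={{p2,p6},{p2,p4,p6}}
components per intersection:
  V1: {{p1},{p1,p3},{p1,p4},{p1,p3,p4}} {{p6},{p2,p6},{p4,p6},{p2,p4,p6}}
  V2: {{p1},{p1,p3},{p1,p4},{p1,p3,p4}}
  V3: {{p2},{p3},{p5},{p1,p3},{p2,p4},{p2,p5},{p2,p6},{p3,p4},{p3,p5},{p1,p3,p4},{p2,p4,p6}}
  V4: {{p2},{p2,p4},{p2,p5},{p2,p6},{p2,p4,p6}} {{p3},{p1,p3},{p3,p4},{p3,p5},{p1,p3,p4}}
  V5: {{p2},{p5},{p2,p4},{p2,p5},{p2,p6},{p3,p5},{p2,p4,p6}}
  V6: {{p4},{p6},{p1,p4},{p2,p4},{p2,p6},{p3,p4},{p4,p6},{p1,p3,p4},{p2,p4,p6}} {{p5},{p2,p5},{p3,p5}}
  V12: {{p1},{p1,p3},{p1,p4},{p1,p3,p4}}
  V13: {{p1,p3},{p1,p3,p4}} {{p2,p6},{p2,p4,p6}}
  V14: {{p1,p3},{p1,p3,p4}} {{p2,p6},{p2,p4,p6}}
  V15: {{p2,p6},{p2,p4,p6}}
  V16: {{p6},{p2,p6},{p4,p6},{p2,p4,p6}} {{p1,p4},{p1,p3,p4}}
  V23: {{p1,p3},{p1,p3,p4}}
  V24: {{p1,p3},{p1,p3,p4}}
  V26: {{p1,p4},{p1,p3,p4}}
  V34: {{p2},{p2,p4},{p2,p5},{p2,p6},{p2,p4,p6}} {{p3},{p1,p3},{p3,p4},{p3,p5},{p1,p3,p4}}
  V35: {{p2},{p5},{p2,p4},{p2,p5},{p2,p6},{p3,p5},{p2,p4,p6}}
  V36: {{p5},{p2,p5},{p3,p5}} {{p2,p4},{p2,p6},{p2,p4,p6}} {{p3,p4},{p1,p3,p4}}
  V45: {{p2},{p2,p4},{p2,p5},{p2,p6},{p2,p4,p6}} {{p3,p5}}
  V46: {{p2,p4},{p2,p6},{p2,p4,p6}} {{p2,p5}} {{p3,p4},{p1,p3,p4}} {{p3,p5}}
  V56: {{p5},{p2,p5},{p3,p5}} {{p2,p4},{p2,p6},{p2,p4,p6}}
  V123: {{p1,p3},{p1,p3,p4}}
  V124: {{p1,p3},{p1,p3,p4}}
  V126: {{p1,p4},{p1,p3,p4}}
  V134: {{p1,p3},{p1,p3,p4}} {{p2,p6},{p2,p4,p6}}
  V135: {{p2,p6},{p2,p4,p6}}
  V136: {{p2,p6},{p2,p4,p6}} {{p1,p3,p4}}
  V145: {{p2,p6},{p2,p4,p6}}
  V146: {{p2,p6},{p2,p4,p6}} {{p1,p3,p4}}
  V156: {{p2,p6},{p2,p4,p6}}
  V234: {{p1,p3},{p1,p3,p4}}
  V236: {{p1,p3,p4}}
  V246: {{p1,p3,p4}}
  V345: {{p2},{p2,p4},{p2,p5},{p2,p6},{p2,p4,p6}} {{p3,p5}}
  V346: {{p2,p4},{p2,p6},{p2,p4,p6}} {{p2,p5}} {{p3,p4},{p1,p3,p4}} {{p3,p5}}
  V356: {{p5},{p2,p5},{p3,p5}} {{p2,p4},{p2,p6},{p2,p4,p6}}
  V456: {{p2,p4},{p2,p6},{p2,p4,p6}} {{p2,p5}} {{p3,p5}}
  V1234: {{p1,p3},{p1,p3,p4}}
  V1236: {{p1,p3,p4}}
  V1246: {{p1,p3,p4}}
  V1345: {{p2,p6},{p2,p4,p6}}
  V1346: {{p2,p6},{p2,p4,p6}} {{p1,p3,p4}}
  V1356: {{p2,p6},{p2,p4,p6}}
  V1456: {{p2,p6},{p2,p4,p6}}
  V2346: {{p1,p3,p4}}
  V3456: {{p2,p4},{p2,p6},{p2,p4,p6}} {{p2,p5}} {{p3,p5}}
  V12346: {{p1,p3,p4}}
  V13456: {{p2,p6},{p2,p4,p6}}
C dims 9,25,26,12; δ0: rk 8, SNF 1^8; δ1: rk 16, SNF 1^16; δ2: rk 10, SNF 1^10
Ȟ^0 = (9 − 8) − 0 = 1, so Ȟ^0 ≅ Z
Ȟ^1 = (25 − 16) − 8 = 1, so Ȟ^1 ≅ Z
Ȟ^2 = (26 − 10) − 16 = 0, so Ȟ^2 ≅ 0
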